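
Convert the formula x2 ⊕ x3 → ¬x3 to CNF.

x2 ⊕ x3 → ¬x3
≡ ¬(x2 ⊕ x3) ∨ ¬x3   (eliminate →)
≡ ¬((x2 ∨ x3) ∧ ¬(x2 ∧ x3)) ∨ ¬x3   (expand ⊕)
≡ ¬(x2 ∨ x3) ∨ ¬¬(x2 ∧ x3) ∨ ¬x3   (De Morgan)
≡ ¬x2 ∧ ¬x3 ∨ ¬¬(x2 ∧ x3) ∨ ¬x3   (De Morgan)
≡ ¬x2 ∧ ¬x3 ∨ x2 ∧ x3 ∨ ¬x3   (double negation)
≡ (¬x2 ∨ x2 ∨ ¬x3) ∧ (¬x2 ∨ x3 ∨ ¬x3) ∧ (¬x3 ∨ x2 ∨ ¬x3) ∧ (¬x3 ∨ x3 ∨ ¬x3)   (distribute ∨ over ∧)
≡ ¬x3 ∨ x2   (simplify)

¬x3 ∨ x2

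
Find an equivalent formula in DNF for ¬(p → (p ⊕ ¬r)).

p ∧ ¬r

¬(p → (p ⊕ ¬r))
= ¬(¬p ∨ (p ⊕ ¬r))   — eliminate →
= ¬(¬p ∨ (p ∧ ¬¬r) ∨ (¬p ∧ ¬r))   — expand ⊕
= ¬¬p ∧ ¬(p ∧ ¬¬r) ∧ ¬(¬p ∧ ¬r)   — De Morgan
= p ∧ ¬(p ∧ ¬¬r) ∧ ¬(¬p ∧ ¬r)   — double negation
= p ∧ (¬p ∨ ¬¬¬r) ∧ ¬(¬p ∧ ¬r)   — De Morgan
= p ∧ (¬p ∨ ¬r) ∧ ¬(¬p ∧ ¬r)   — double negation
= p ∧ (¬p ∨ ¬r) ∧ (¬¬p ∨ ¬¬r)   — De Morgan
= p ∧ (¬p ∨ ¬r) ∧ (p ∨ ¬¬r)   — double negation
= p ∧ (¬p ∨ ¬r) ∧ (p ∨ r)   — double negation
= (p ∧ ¬p ∧ p) ∨ (p ∧ ¬p ∧ r) ∨ (p ∧ ¬r ∧ p) ∨ (p ∧ ¬r ∧ r)   — distribute ∧ over ∨
= p ∧ ¬r   — simplify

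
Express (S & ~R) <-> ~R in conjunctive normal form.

(S & ~R) <-> ~R
≡ ((S & ~R) -> ~R) & (~R -> (S & ~R))   [eliminate <->]
≡ (~(S & ~R) | ~R) & (~R -> (S & ~R))   [eliminate ->]
≡ (~(S & ~R) | ~R) & (~~R | (S & ~R))   [eliminate ->]
≡ (~S | ~~R | ~R) & (~~R | (S & ~R))   [De Morgan]
≡ (~S | R | ~R) & (~~R | (S & ~R))   [double negation]
≡ (~S | R | ~R) & (R | (S & ~R))   [double negation]
≡ (~S | R | ~R) & (R | S) & (R | ~R)   [distribute | over &]
≡ R | S   [simplify]

R | S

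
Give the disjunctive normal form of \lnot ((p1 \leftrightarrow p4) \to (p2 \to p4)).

\lnot ((p1 \leftrightarrow p4) \to (p2 \to p4))
≡ \lnot (\lnot (p1 \leftrightarrow p4) \lor (p2 \to p4))   [eliminate \to]
≡ \lnot (\lnot ((p1 \to p4) \land (p4 \to p1)) \lor (p2 \to p4))   [eliminate \leftrightarrow]
≡ \lnot (\lnot ((\lnot p1 \lor p4) \land (p4 \to p1)) \lor (p2 \to p4))   [eliminate \to]
≡ \lnot (\lnot ((\lnot p1 \lor p4) \land (\lnot p4 \lor p1)) \lor (p2 \to p4))   [eliminate \to]
≡ \lnot (\lnot ((\lnot p1 \lor p4) \land (\lnot p4 \lor p1)) \lor \lnot p2 \lor p4)   [eliminate \to]
≡ \lnot \lnot ((\lnot p1 \lor p4) \land (\lnot p4 \lor p1)) \land \lnot \lnot p2 \land \lnot p4   [De Morgan]
≡ (\lnot p1 \lor p4) \land (\lnot p4 \lor p1) \land \lnot \lnot p2 \land \lnot p4   [double negation]
≡ (\lnot p1 \lor p4) \land (\lnot p4 \lor p1) \land p2 \land \lnot p4   [double negation]
≡ (\lnot p1 \land \lnot p4 \land p2 \land \lnot p4) \lor (\lnot p1 \land p1 \land p2 \land \lnot p4) \lor (p4 \land \lnot p4 \land p2 \land \lnot p4) \lor (p4 \land p1 \land p2 \land \lnot p4)   [distribute \land over \lor]
≡ \lnot p1 \land \lnot p4 \land p2   [simplify]

\lnot p1 \land \lnot p4 \land p2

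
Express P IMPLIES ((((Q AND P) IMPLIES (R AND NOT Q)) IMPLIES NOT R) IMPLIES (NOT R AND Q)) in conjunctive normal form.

P IMPLIES ((((Q AND P) IMPLIES (R AND NOT Q)) IMPLIES NOT R) IMPLIES (NOT R AND Q))
≡ NOT P OR ((((Q AND P) IMPLIES (R AND NOT Q)) IMPLIES NOT R) IMPLIES (NOT R AND Q))
≡ NOT P OR NOT (((Q AND P) IMPLIES (R AND NOT Q)) IMPLIES NOT R) OR (NOT R AND Q)
≡ NOT P OR NOT (NOT ((Q AND P) IMPLIES (R AND NOT Q)) OR NOT R) OR (NOT R AND Q)
≡ NOT P OR NOT (NOT (NOT (Q AND P) OR (R AND NOT Q)) OR NOT R) OR (NOT R AND Q)
≡ NOT P OR (NOT NOT (NOT (Q AND P) OR (R AND NOT Q)) AND NOT NOT R) OR (NOT R AND Q)
≡ NOT P OR ((NOT (Q AND P) OR (R AND NOT Q)) AND NOT NOT R) OR (NOT R AND Q)
≡ NOT P OR ((NOT Q OR NOT P OR (R AND NOT Q)) AND NOT NOT R) OR (NOT R AND Q)
≡ NOT P OR ((NOT Q OR NOT P OR (R AND NOT Q)) AND R) OR (NOT R AND Q)
≡ (NOT P OR NOT Q OR NOT P OR R OR NOT R) AND (NOT P OR NOT Q OR NOT P OR R OR Q) AND (NOT P OR NOT Q OR NOT P OR NOT Q OR NOT R) AND (NOT P OR NOT Q OR NOT P OR NOT Q OR Q) AND (NOT P OR R OR NOT R) AND (NOT P OR R OR Q)
≡ (NOT P OR NOT Q OR NOT R) AND (NOT P OR R OR Q)

(NOT P OR NOT Q OR NOT R) AND (NOT P OR R OR Q)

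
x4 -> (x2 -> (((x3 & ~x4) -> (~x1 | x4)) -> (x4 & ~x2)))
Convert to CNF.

x4 -> (x2 -> (((x3 & ~x4) -> (~x1 | x4)) -> (x4 & ~x2)))
⇔ ~x4 | (x2 -> (((x3 & ~x4) -> (~x1 | x4)) -> (x4 & ~x2)))   — eliminate ->
⇔ ~x4 | ~x2 | (((x3 & ~x4) -> (~x1 | x4)) -> (x4 & ~x2))   — eliminate ->
⇔ ~x4 | ~x2 | ~((x3 & ~x4) -> (~x1 | x4)) | (x4 & ~x2)   — eliminate ->
⇔ ~x4 | ~x2 | ~(~(x3 & ~x4) | ~x1 | x4) | (x4 & ~x2)   — eliminate ->
⇔ ~x4 | ~x2 | (~~(x3 & ~x4) & ~~x1 & ~x4) | (x4 & ~x2)   — De Morgan
⇔ ~x4 | ~x2 | (x3 & ~x4 & ~~x1 & ~x4) | (x4 & ~x2)   — double negation
⇔ ~x4 | ~x2 | (x3 & ~x4 & x1 & ~x4) | (x4 & ~x2)   — double negation
⇔ (~x4 | ~x2 | x3 | x4) & (~x4 | ~x2 | x3 | ~x2) & (~x4 | ~x2 | ~x4 | x4) & (~x4 | ~x2 | ~x4 | ~x2) & (~x4 | ~x2 | x1 | x4) & (~x4 | ~x2 | x1 | ~x2) & (~x4 | ~x2 | ~x4 | x4) & (~x4 | ~x2 | ~x4 | ~x2)   — distribute | over &
⇔ ~x4 | ~x2   — simplify

~x4 | ~x2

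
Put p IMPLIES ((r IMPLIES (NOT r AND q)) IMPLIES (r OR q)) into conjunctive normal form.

NOT p OR r OR q

p IMPLIES ((r IMPLIES (NOT r AND q)) IMPLIES (r OR q))
= NOT p OR ((r IMPLIES (NOT r AND q)) IMPLIES (r OR q))   — eliminate IMPLIES
= NOT p OR NOT (r IMPLIES (NOT r AND q)) OR r OR q   — eliminate IMPLIES
= NOT p OR NOT (NOT r OR (NOT r AND q)) OR r OR q   — eliminate IMPLIES
= NOT p OR (NOT NOT r AND NOT (NOT r AND q)) OR r OR q   — De Morgan
= NOT p OR (r AND NOT (NOT r AND q)) OR r OR q   — double negation
= NOT p OR (r AND (NOT NOT r OR NOT q)) OR r OR q   — De Morgan
= NOT p OR (r AND (r OR NOT q)) OR r OR q   — double negation
= (NOT p OR r OR r OR q) AND (NOT p OR r OR NOT q OR r OR q)   — distribute OR over AND
= NOT p OR r OR q   — simplify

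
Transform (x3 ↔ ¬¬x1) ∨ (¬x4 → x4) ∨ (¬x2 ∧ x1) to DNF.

(¬x3 ∧ ¬x1) ∨ (x1 ∧ x3) ∨ x4 ∨ (¬x2 ∧ x1)

(x3 ↔ ¬¬x1) ∨ (¬x4 → x4) ∨ (¬x2 ∧ x1)
⇔ ((x3 → ¬¬x1) ∧ (¬¬x1 → x3)) ∨ (¬x4 → x4) ∨ (¬x2 ∧ x1)
⇔ ((¬x3 ∨ ¬¬x1) ∧ (¬¬x1 → x3)) ∨ (¬x4 → x4) ∨ (¬x2 ∧ x1)
⇔ ((¬x3 ∨ ¬¬x1) ∧ (¬¬¬x1 ∨ x3)) ∨ (¬x4 → x4) ∨ (¬x2 ∧ x1)
⇔ ((¬x3 ∨ ¬¬x1) ∧ (¬¬¬x1 ∨ x3)) ∨ ¬¬x4 ∨ x4 ∨ (¬x2 ∧ x1)
⇔ ((¬x3 ∨ x1) ∧ (¬¬¬x1 ∨ x3)) ∨ ¬¬x4 ∨ x4 ∨ (¬x2 ∧ x1)
⇔ ((¬x3 ∨ x1) ∧ (¬x1 ∨ x3)) ∨ ¬¬x4 ∨ x4 ∨ (¬x2 ∧ x1)
⇔ ((¬x3 ∨ x1) ∧ (¬x1 ∨ x3)) ∨ x4 ∨ x4 ∨ (¬x2 ∧ x1)
⇔ (¬x3 ∧ ¬x1) ∨ (¬x3 ∧ x3) ∨ (x1 ∧ ¬x1) ∨ (x1 ∧ x3) ∨ x4 ∨ x4 ∨ (¬x2 ∧ x1)
⇔ (¬x3 ∧ ¬x1) ∨ (x1 ∧ x3) ∨ x4 ∨ (¬x2 ∧ x1)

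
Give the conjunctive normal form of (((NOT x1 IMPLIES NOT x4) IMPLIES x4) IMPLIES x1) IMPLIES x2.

(x4 OR x2) AND (NOT x1 OR x2)

(((NOT x1 IMPLIES NOT x4) IMPLIES x4) IMPLIES x1) IMPLIES x2
⇔ NOT (((NOT x1 IMPLIES NOT x4) IMPLIES x4) IMPLIES x1) OR x2   [eliminate IMPLIES]
⇔ NOT (NOT ((NOT x1 IMPLIES NOT x4) IMPLIES x4) OR x1) OR x2   [eliminate IMPLIES]
⇔ NOT (NOT (NOT (NOT x1 IMPLIES NOT x4) OR x4) OR x1) OR x2   [eliminate IMPLIES]
⇔ NOT (NOT (NOT (NOT NOT x1 OR NOT x4) OR x4) OR x1) OR x2   [eliminate IMPLIES]
⇔ (NOT NOT (NOT (NOT NOT x1 OR NOT x4) OR x4) AND NOT x1) OR x2   [De Morgan]
⇔ ((NOT (NOT NOT x1 OR NOT x4) OR x4) AND NOT x1) OR x2   [double negation]
⇔ (((NOT NOT NOT x1 AND NOT NOT x4) OR x4) AND NOT x1) OR x2   [De Morgan]
⇔ (((NOT x1 AND NOT NOT x4) OR x4) AND NOT x1) OR x2   [double negation]
⇔ (((NOT x1 AND x4) OR x4) AND NOT x1) OR x2   [double negation]
⇔ (NOT x1 OR x4 OR x2) AND (x4 OR x4 OR x2) AND (NOT x1 OR x2)   [distribute OR over AND]
⇔ (x4 OR x2) AND (NOT x1 OR x2)   [simplify]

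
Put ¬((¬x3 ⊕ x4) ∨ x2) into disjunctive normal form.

¬((¬x3 ⊕ x4) ∨ x2)
= ¬((¬x3 ∧ ¬x4) ∨ (¬¬x3 ∧ x4) ∨ x2)   [expand ⊕]
= ¬(¬x3 ∧ ¬x4) ∧ ¬(¬¬x3 ∧ x4) ∧ ¬x2   [De Morgan]
= (¬¬x3 ∨ ¬¬x4) ∧ ¬(¬¬x3 ∧ x4) ∧ ¬x2   [De Morgan]
= (x3 ∨ ¬¬x4) ∧ ¬(¬¬x3 ∧ x4) ∧ ¬x2   [double negation]
= (x3 ∨ x4) ∧ ¬(¬¬x3 ∧ x4) ∧ ¬x2   [double negation]
= (x3 ∨ x4) ∧ (¬¬¬x3 ∨ ¬x4) ∧ ¬x2   [De Morgan]
= (x3 ∨ x4) ∧ (¬x3 ∨ ¬x4) ∧ ¬x2   [double negation]
= (x3 ∧ ¬x3 ∧ ¬x2) ∨ (x3 ∧ ¬x4 ∧ ¬x2) ∨ (x4 ∧ ¬x3 ∧ ¬x2) ∨ (x4 ∧ ¬x4 ∧ ¬x2)   [distribute ∧ over ∨]
= (x3 ∧ ¬x4 ∧ ¬x2) ∨ (x4 ∧ ¬x3 ∧ ¬x2)   [simplify]

(x3 ∧ ¬x4 ∧ ¬x2) ∨ (x4 ∧ ¬x3 ∧ ¬x2)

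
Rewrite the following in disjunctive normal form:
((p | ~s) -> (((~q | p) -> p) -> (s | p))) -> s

(~s & q & ~p) | s

((p | ~s) -> (((~q | p) -> p) -> (s | p))) -> s
≡ ~((p | ~s) -> (((~q | p) -> p) -> (s | p))) | s   [eliminate ->]
≡ ~(~(p | ~s) | (((~q | p) -> p) -> (s | p))) | s   [eliminate ->]
≡ ~(~(p | ~s) | ~((~q | p) -> p) | s | p) | s   [eliminate ->]
≡ ~(~(p | ~s) | ~(~(~q | p) | p) | s | p) | s   [eliminate ->]
≡ (~~(p | ~s) & ~~(~(~q | p) | p) & ~s & ~p) | s   [De Morgan]
≡ ((p | ~s) & ~~(~(~q | p) | p) & ~s & ~p) | s   [double negation]
≡ ((p | ~s) & (~(~q | p) | p) & ~s & ~p) | s   [double negation]
≡ ((p | ~s) & ((~~q & ~p) | p) & ~s & ~p) | s   [De Morgan]
≡ ((p | ~s) & ((q & ~p) | p) & ~s & ~p) | s   [double negation]
≡ (p & q & ~p & ~s & ~p) | (p & p & ~s & ~p) | (~s & q & ~p & ~s & ~p) | (~s & p & ~s & ~p) | s   [distribute & over |]
≡ (~s & q & ~p) | s   [simplify]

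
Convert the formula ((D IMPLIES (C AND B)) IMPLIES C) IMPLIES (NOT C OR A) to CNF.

((D IMPLIES (C AND B)) IMPLIES C) IMPLIES (NOT C OR A)
⇔ NOT ((D IMPLIES (C AND B)) IMPLIES C) OR NOT C OR A   [eliminate IMPLIES]
⇔ NOT (NOT (D IMPLIES (C AND B)) OR C) OR NOT C OR A   [eliminate IMPLIES]
⇔ NOT (NOT (NOT D OR (C AND B)) OR C) OR NOT C OR A   [eliminate IMPLIES]
⇔ (NOT NOT (NOT D OR (C AND B)) AND NOT C) OR NOT C OR A   [De Morgan]
⇔ ((NOT D OR (C AND B)) AND NOT C) OR NOT C OR A   [double negation]
⇔ (NOT D OR C OR NOT C OR A) AND (NOT D OR B OR NOT C OR A) AND (NOT C OR NOT C OR A)   [distribute OR over AND]
⇔ NOT C OR A   [simplify]

NOT C OR A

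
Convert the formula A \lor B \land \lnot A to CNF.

A \lor B \land \lnot A
= (A \lor B) \land (A \lor \lnot A)   — distribute \lor over \land
= A \lor B   — simplify

A \lor B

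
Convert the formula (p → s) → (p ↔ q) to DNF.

(p ∧ ¬s) ∨ (¬p ∧ ¬q) ∨ (q ∧ p)

(p → s) → (p ↔ q)
≡ ¬(p → s) ∨ (p ↔ q)   [eliminate →]
≡ ¬(¬p ∨ s) ∨ (p ↔ q)   [eliminate →]
≡ ¬(¬p ∨ s) ∨ ((p → q) ∧ (q → p))   [eliminate ↔]
≡ ¬(¬p ∨ s) ∨ ((¬p ∨ q) ∧ (q → p))   [eliminate →]
≡ ¬(¬p ∨ s) ∨ ((¬p ∨ q) ∧ (¬q ∨ p))   [eliminate →]
≡ (¬¬p ∧ ¬s) ∨ ((¬p ∨ q) ∧ (¬q ∨ p))   [De Morgan]
≡ (p ∧ ¬s) ∨ ((¬p ∨ q) ∧ (¬q ∨ p))   [double negation]
≡ (p ∧ ¬s) ∨ (¬p ∧ ¬q) ∨ (¬p ∧ p) ∨ (q ∧ ¬q) ∨ (q ∧ p)   [distribute ∧ over ∨]
≡ (p ∧ ¬s) ∨ (¬p ∧ ¬q) ∨ (q ∧ p)   [simplify]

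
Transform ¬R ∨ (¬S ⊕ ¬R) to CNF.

¬R ∨ (¬S ⊕ ¬R)
≡ ¬R ∨ ((¬S ∨ ¬R) ∧ ¬(¬S ∧ ¬R))   [expand ⊕]
≡ ¬R ∨ ((¬S ∨ ¬R) ∧ (¬¬S ∨ ¬¬R))   [De Morgan]
≡ ¬R ∨ ((¬S ∨ ¬R) ∧ (S ∨ ¬¬R))   [double negation]
≡ ¬R ∨ ((¬S ∨ ¬R) ∧ (S ∨ R))   [double negation]
≡ (¬R ∨ ¬S ∨ ¬R) ∧ (¬R ∨ S ∨ R)   [distribute ∨ over ∧]
≡ ¬R ∨ ¬S   [simplify]

¬R ∨ ¬S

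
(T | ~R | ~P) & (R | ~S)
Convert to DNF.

(T & R) | (T & ~S) | (~R & ~S) | (~P & R) | (~P & ~S)

(T | ~R | ~P) & (R | ~S)
≡ (T & R) | (T & ~S) | (~R & R) | (~R & ~S) | (~P & R) | (~P & ~S)   [distribute & over |]
≡ (T & R) | (T & ~S) | (~R & ~S) | (~P & R) | (~P & ~S)   [simplify]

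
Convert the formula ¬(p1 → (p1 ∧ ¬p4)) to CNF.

p1 ∧ (¬p1 ∨ p4)

¬(p1 → (p1 ∧ ¬p4))
= ¬(¬p1 ∨ (p1 ∧ ¬p4))
= ¬¬p1 ∧ ¬(p1 ∧ ¬p4)
= p1 ∧ ¬(p1 ∧ ¬p4)
= p1 ∧ (¬p1 ∨ ¬¬p4)
= p1 ∧ (¬p1 ∨ p4)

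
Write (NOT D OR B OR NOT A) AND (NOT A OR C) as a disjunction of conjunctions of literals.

(NOT D OR B OR NOT A) AND (NOT A OR C)
≡ (NOT D AND NOT A) OR (NOT D AND C) OR (B AND NOT A) OR (B AND C) OR (NOT A AND NOT A) OR (NOT A AND C)   [distribute AND over OR]
≡ (NOT D AND C) OR (B AND C) OR NOT A   [simplify]

(NOT D AND C) OR (B AND C) OR NOT A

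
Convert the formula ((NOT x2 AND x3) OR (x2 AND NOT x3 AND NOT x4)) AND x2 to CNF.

(NOT x2 OR NOT x3) AND (NOT x2 OR NOT x4) AND (x3 OR NOT x4) AND x2

((NOT x2 AND x3) OR (x2 AND NOT x3 AND NOT x4)) AND x2
= (NOT x2 OR x2) AND (NOT x2 OR NOT x3) AND (NOT x2 OR NOT x4) AND (x3 OR x2) AND (x3 OR NOT x3) AND (x3 OR NOT x4) AND x2   [distribute OR over AND]
= (NOT x2 OR NOT x3) AND (NOT x2 OR NOT x4) AND (x3 OR NOT x4) AND x2   [simplify]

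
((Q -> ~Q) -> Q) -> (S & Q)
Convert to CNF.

~Q | S

((Q -> ~Q) -> Q) -> (S & Q)
≡ ~((Q -> ~Q) -> Q) | (S & Q)   (eliminate ->)
≡ ~(~(Q -> ~Q) | Q) | (S & Q)   (eliminate ->)
≡ ~(~(~Q | ~Q) | Q) | (S & Q)   (eliminate ->)
≡ (~~(~Q | ~Q) & ~Q) | (S & Q)   (De Morgan)
≡ ((~Q | ~Q) & ~Q) | (S & Q)   (double negation)
≡ (~Q | ~Q | S) & (~Q | ~Q | Q) & (~Q | S) & (~Q | Q)   (distribute | over &)
≡ ~Q | S   (simplify)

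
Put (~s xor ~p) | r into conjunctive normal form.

(~s xor ~p) | r
≡ ((~s | ~p) & ~(~s & ~p)) | r   [expand xor]
≡ ((~s | ~p) & (~~s | ~~p)) | r   [De Morgan]
≡ ((~s | ~p) & (s | ~~p)) | r   [double negation]
≡ ((~s | ~p) & (s | p)) | r   [double negation]
≡ (~s | ~p | r) & (s | p | r)   [distribute | over &]

(~s | ~p | r) & (s | p | r)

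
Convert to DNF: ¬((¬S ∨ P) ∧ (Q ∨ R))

¬((¬S ∨ P) ∧ (Q ∨ R))
≡ ¬(¬S ∨ P) ∨ ¬(Q ∨ R)   — De Morgan
≡ (¬¬S ∧ ¬P) ∨ ¬(Q ∨ R)   — De Morgan
≡ (S ∧ ¬P) ∨ ¬(Q ∨ R)   — double negation
≡ (S ∧ ¬P) ∨ (¬Q ∧ ¬R)   — De Morgan

(S ∧ ¬P) ∨ (¬Q ∧ ¬R)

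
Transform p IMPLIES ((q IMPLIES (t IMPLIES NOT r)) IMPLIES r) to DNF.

NOT p OR r

p IMPLIES ((q IMPLIES (t IMPLIES NOT r)) IMPLIES r)
≡ NOT p OR ((q IMPLIES (t IMPLIES NOT r)) IMPLIES r)
≡ NOT p OR NOT (q IMPLIES (t IMPLIES NOT r)) OR r
≡ NOT p OR NOT (NOT q OR (t IMPLIES NOT r)) OR r
≡ NOT p OR NOT (NOT q OR NOT t OR NOT r) OR r
≡ NOT p OR (NOT NOT q AND NOT NOT t AND NOT NOT r) OR r
≡ NOT p OR (q AND NOT NOT t AND NOT NOT r) OR r
≡ NOT p OR (q AND t AND NOT NOT r) OR r
≡ NOT p OR (q AND t AND r) OR r
≡ NOT p OR r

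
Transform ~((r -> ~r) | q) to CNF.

r & ~q

~((r -> ~r) | q)
= ~(~r | ~r | q)   (eliminate ->)
= ~~r & ~~r & ~q   (De Morgan)
= r & ~~r & ~q   (double negation)
= r & r & ~q   (double negation)
= r & ~q   (simplify)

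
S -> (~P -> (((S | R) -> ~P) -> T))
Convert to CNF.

~S | P | T

S -> (~P -> (((S | R) -> ~P) -> T))
≡ ~S | (~P -> (((S | R) -> ~P) -> T))   — eliminate ->
≡ ~S | ~~P | (((S | R) -> ~P) -> T)   — eliminate ->
≡ ~S | ~~P | ~((S | R) -> ~P) | T   — eliminate ->
≡ ~S | ~~P | ~(~(S | R) | ~P) | T   — eliminate ->
≡ ~S | P | ~(~(S | R) | ~P) | T   — double negation
≡ ~S | P | (~~(S | R) & ~~P) | T   — De Morgan
≡ ~S | P | ((S | R) & ~~P) | T   — double negation
≡ ~S | P | ((S | R) & P) | T   — double negation
≡ (~S | P | S | R | T) & (~S | P | P | T)   — distribute | over &
≡ ~S | P | T   — simplify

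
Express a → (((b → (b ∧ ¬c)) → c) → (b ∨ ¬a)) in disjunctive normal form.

a → (((b → (b ∧ ¬c)) → c) → (b ∨ ¬a))
= ¬a ∨ (((b → (b ∧ ¬c)) → c) → (b ∨ ¬a))   — eliminate →
= ¬a ∨ ¬((b → (b ∧ ¬c)) → c) ∨ b ∨ ¬a   — eliminate →
= ¬a ∨ ¬(¬(b → (b ∧ ¬c)) ∨ c) ∨ b ∨ ¬a   — eliminate →
= ¬a ∨ ¬(¬(¬b ∨ (b ∧ ¬c)) ∨ c) ∨ b ∨ ¬a   — eliminate →
= ¬a ∨ (¬¬(¬b ∨ (b ∧ ¬c)) ∧ ¬c) ∨ b ∨ ¬a   — De Morgan
= ¬a ∨ ((¬b ∨ (b ∧ ¬c)) ∧ ¬c) ∨ b ∨ ¬a   — double negation
= ¬a ∨ (¬b ∧ ¬c) ∨ (b ∧ ¬c ∧ ¬c) ∨ b ∨ ¬a   — distribute ∧ over ∨
= ¬a ∨ (¬b ∧ ¬c) ∨ b   — simplify

¬a ∨ (¬b ∧ ¬c) ∨ b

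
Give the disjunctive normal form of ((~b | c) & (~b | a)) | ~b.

~b | (c & a)

((~b | c) & (~b | a)) | ~b
≡ (~b & ~b) | (~b & a) | (c & ~b) | (c & a) | ~b   [distribute & over |]
≡ ~b | (c & a)   [simplify]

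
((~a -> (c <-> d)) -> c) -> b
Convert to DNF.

((~a -> (c <-> d)) -> c) -> b
≡ ~((~a -> (c <-> d)) -> c) | b   [eliminate ->]
≡ ~(~(~a -> (c <-> d)) | c) | b   [eliminate ->]
≡ ~(~(~~a | (c <-> d)) | c) | b   [eliminate ->]
≡ ~(~(~~a | ((c -> d) & (d -> c))) | c) | b   [eliminate <->]
≡ ~(~(~~a | ((~c | d) & (d -> c))) | c) | b   [eliminate ->]
≡ ~(~(~~a | ((~c | d) & (~d | c))) | c) | b   [eliminate ->]
≡ (~~(~~a | ((~c | d) & (~d | c))) & ~c) | b   [De Morgan]
≡ ((~~a | ((~c | d) & (~d | c))) & ~c) | b   [double negation]
≡ ((a | ((~c | d) & (~d | c))) & ~c) | b   [double negation]
≡ (a & ~c) | (~c & ~d & ~c) | (~c & c & ~c) | (d & ~d & ~c) | (d & c & ~c) | b   [distribute & over |]
≡ (a & ~c) | (~c & ~d) | b   [simplify]

(a & ~c) | (~c & ~d) | b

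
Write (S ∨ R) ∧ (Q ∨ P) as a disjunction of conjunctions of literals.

(S ∧ Q) ∨ (S ∧ P) ∨ (R ∧ Q) ∨ (R ∧ P)

(S ∨ R) ∧ (Q ∨ P)
≡ (S ∧ Q) ∨ (S ∧ P) ∨ (R ∧ Q) ∨ (R ∧ P)   — distribute ∧ over ∨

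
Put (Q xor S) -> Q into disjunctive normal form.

(~Q & ~S) | Q

(Q xor S) -> Q
≡ ~(Q xor S) | Q   [eliminate ->]
≡ ~((Q & ~S) | (~Q & S)) | Q   [expand xor]
≡ (~(Q & ~S) & ~(~Q & S)) | Q   [De Morgan]
≡ ((~Q | ~~S) & ~(~Q & S)) | Q   [De Morgan]
≡ ((~Q | S) & ~(~Q & S)) | Q   [double negation]
≡ ((~Q | S) & (~~Q | ~S)) | Q   [De Morgan]
≡ ((~Q | S) & (Q | ~S)) | Q   [double negation]
≡ (~Q & Q) | (~Q & ~S) | (S & Q) | (S & ~S) | Q   [distribute & over |]
≡ (~Q & ~S) | Q   [simplify]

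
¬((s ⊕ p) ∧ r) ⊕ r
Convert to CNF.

(s ∨ p ∨ ¬r) ∧ (¬s ∨ ¬p ∨ ¬r)

¬((s ⊕ p) ∧ r) ⊕ r
⇔ (¬((s ⊕ p) ∧ r) ∨ r) ∧ ¬(¬((s ⊕ p) ∧ r) ∧ r)   [expand ⊕]
⇔ (¬((s ∨ p) ∧ ¬(s ∧ p) ∧ r) ∨ r) ∧ ¬(¬((s ⊕ p) ∧ r) ∧ r)   [expand ⊕]
⇔ (¬((s ∨ p) ∧ ¬(s ∧ p) ∧ r) ∨ r) ∧ ¬(¬((s ∨ p) ∧ ¬(s ∧ p) ∧ r) ∧ r)   [expand ⊕]
⇔ (¬(s ∨ p) ∨ ¬¬(s ∧ p) ∨ ¬r ∨ r) ∧ ¬(¬((s ∨ p) ∧ ¬(s ∧ p) ∧ r) ∧ r)   [De Morgan]
⇔ ((¬s ∧ ¬p) ∨ ¬¬(s ∧ p) ∨ ¬r ∨ r) ∧ ¬(¬((s ∨ p) ∧ ¬(s ∧ p) ∧ r) ∧ r)   [De Morgan]
⇔ ((¬s ∧ ¬p) ∨ (s ∧ p) ∨ ¬r ∨ r) ∧ ¬(¬((s ∨ p) ∧ ¬(s ∧ p) ∧ r) ∧ r)   [double negation]
⇔ ((¬s ∧ ¬p) ∨ (s ∧ p) ∨ ¬r ∨ r) ∧ (¬¬((s ∨ p) ∧ ¬(s ∧ p) ∧ r) ∨ ¬r)   [De Morgan]
⇔ ((¬s ∧ ¬p) ∨ (s ∧ p) ∨ ¬r ∨ r) ∧ (((s ∨ p) ∧ ¬(s ∧ p) ∧ r) ∨ ¬r)   [double negation]
⇔ ((¬s ∧ ¬p) ∨ (s ∧ p) ∨ ¬r ∨ r) ∧ (((s ∨ p) ∧ (¬s ∨ ¬p) ∧ r) ∨ ¬r)   [De Morgan]
⇔ (¬s ∨ s ∨ ¬r ∨ r) ∧ (¬s ∨ p ∨ ¬r ∨ r) ∧ (¬p ∨ s ∨ ¬r ∨ r) ∧ (¬p ∨ p ∨ ¬r ∨ r) ∧ (s ∨ p ∨ ¬r) ∧ (¬s ∨ ¬p ∨ ¬r) ∧ (r ∨ ¬r)   [distribute ∨ over ∧]
⇔ (s ∨ p ∨ ¬r) ∧ (¬s ∨ ¬p ∨ ¬r)   [simplify]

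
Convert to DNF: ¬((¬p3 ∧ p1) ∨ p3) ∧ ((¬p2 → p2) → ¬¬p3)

¬p1 ∧ ¬p3 ∧ ¬p2

¬((¬p3 ∧ p1) ∨ p3) ∧ ((¬p2 → p2) → ¬¬p3)
≡ ¬((¬p3 ∧ p1) ∨ p3) ∧ (¬(¬p2 → p2) ∨ ¬¬p3)
≡ ¬((¬p3 ∧ p1) ∨ p3) ∧ (¬(¬¬p2 ∨ p2) ∨ ¬¬p3)
≡ ¬(¬p3 ∧ p1) ∧ ¬p3 ∧ (¬(¬¬p2 ∨ p2) ∨ ¬¬p3)
≡ (¬¬p3 ∨ ¬p1) ∧ ¬p3 ∧ (¬(¬¬p2 ∨ p2) ∨ ¬¬p3)
≡ (p3 ∨ ¬p1) ∧ ¬p3 ∧ (¬(¬¬p2 ∨ p2) ∨ ¬¬p3)
≡ (p3 ∨ ¬p1) ∧ ¬p3 ∧ ((¬¬¬p2 ∧ ¬p2) ∨ ¬¬p3)
≡ (p3 ∨ ¬p1) ∧ ¬p3 ∧ ((¬p2 ∧ ¬p2) ∨ ¬¬p3)
≡ (p3 ∨ ¬p1) ∧ ¬p3 ∧ ((¬p2 ∧ ¬p2) ∨ p3)
≡ (p3 ∧ ¬p3 ∧ ¬p2 ∧ ¬p2) ∨ (p3 ∧ ¬p3 ∧ p3) ∨ (¬p1 ∧ ¬p3 ∧ ¬p2 ∧ ¬p2) ∨ (¬p1 ∧ ¬p3 ∧ p3)
≡ ¬p1 ∧ ¬p3 ∧ ¬p2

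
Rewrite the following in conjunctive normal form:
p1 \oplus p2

(p1 \lor p2) \land (\lnot p1 \lor \lnot p2)

p1 \oplus p2
≡ (p1 \lor p2) \land \lnot (p1 \land p2)   [expand \oplus]
≡ (p1 \lor p2) \land (\lnot p1 \lor \lnot p2)   [De Morgan]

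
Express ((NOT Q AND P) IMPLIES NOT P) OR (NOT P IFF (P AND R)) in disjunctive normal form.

Q OR NOT P OR (P AND NOT R)

((NOT Q AND P) IMPLIES NOT P) OR (NOT P IFF (P AND R))
⇔ NOT (NOT Q AND P) OR NOT P OR (NOT P IFF (P AND R))   [eliminate IMPLIES]
⇔ NOT (NOT Q AND P) OR NOT P OR ((NOT P IMPLIES (P AND R)) AND ((P AND R) IMPLIES NOT P))   [eliminate IFF]
⇔ NOT (NOT Q AND P) OR NOT P OR ((NOT NOT P OR (P AND R)) AND ((P AND R) IMPLIES NOT P))   [eliminate IMPLIES]
⇔ NOT (NOT Q AND P) OR NOT P OR ((NOT NOT P OR (P AND R)) AND (NOT (P AND R) OR NOT P))   [eliminate IMPLIES]
⇔ NOT NOT Q OR NOT P OR NOT P OR ((NOT NOT P OR (P AND R)) AND (NOT (P AND R) OR NOT P))   [De Morgan]
⇔ Q OR NOT P OR NOT P OR ((NOT NOT P OR (P AND R)) AND (NOT (P AND R) OR NOT P))   [double negation]
⇔ Q OR NOT P OR NOT P OR ((P OR (P AND R)) AND (NOT (P AND R) OR NOT P))   [double negation]
⇔ Q OR NOT P OR NOT P OR ((P OR (P AND R)) AND (NOT P OR NOT R OR NOT P))   [De Morgan]
⇔ Q OR NOT P OR NOT P OR (P AND NOT P) OR (P AND NOT R) OR (P AND NOT P) OR (P AND R AND NOT P) OR (P AND R AND NOT R) OR (P AND R AND NOT P)   [distribute AND over OR]
⇔ Q OR NOT P OR (P AND NOT R)   [simplify]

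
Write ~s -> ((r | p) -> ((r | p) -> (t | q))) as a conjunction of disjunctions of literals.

(s | ~r | t | q) & (s | ~p | t | q)

~s -> ((r | p) -> ((r | p) -> (t | q)))
≡ ~~s | ((r | p) -> ((r | p) -> (t | q)))   [eliminate ->]
≡ ~~s | ~(r | p) | ((r | p) -> (t | q))   [eliminate ->]
≡ ~~s | ~(r | p) | ~(r | p) | t | q   [eliminate ->]
≡ s | ~(r | p) | ~(r | p) | t | q   [double negation]
≡ s | (~r & ~p) | ~(r | p) | t | q   [De Morgan]
≡ s | (~r & ~p) | (~r & ~p) | t | q   [De Morgan]
≡ (s | ~r | ~r | t | q) & (s | ~r | ~p | t | q) & (s | ~p | ~r | t | q) & (s | ~p | ~p | t | q)   [distribute | over &]
≡ (s | ~r | t | q) & (s | ~p | t | q)   [simplify]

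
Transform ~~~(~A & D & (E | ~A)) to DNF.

~~~(~A & D & (E | ~A))
= ~(~A & D & (E | ~A))
= ~~A | ~D | ~(E | ~A)
= A | ~D | ~(E | ~A)
= A | ~D | (~E & ~~A)
= A | ~D | (~E & A)
= A | ~D

A | ~D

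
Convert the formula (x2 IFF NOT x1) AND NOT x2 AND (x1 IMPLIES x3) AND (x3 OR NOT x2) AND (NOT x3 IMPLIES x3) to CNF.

(x2 IFF NOT x1) AND NOT x2 AND (x1 IMPLIES x3) AND (x3 OR NOT x2) AND (NOT x3 IMPLIES x3)
≡ (x2 IMPLIES NOT x1) AND (NOT x1 IMPLIES x2) AND NOT x2 AND (x1 IMPLIES x3) AND (x3 OR NOT x2) AND (NOT x3 IMPLIES x3)   — eliminate IFF
≡ (NOT x2 OR NOT x1) AND (NOT x1 IMPLIES x2) AND NOT x2 AND (x1 IMPLIES x3) AND (x3 OR NOT x2) AND (NOT x3 IMPLIES x3)   — eliminate IMPLIES
≡ (NOT x2 OR NOT x1) AND (NOT NOT x1 OR x2) AND NOT x2 AND (x1 IMPLIES x3) AND (x3 OR NOT x2) AND (NOT x3 IMPLIES x3)   — eliminate IMPLIES
≡ (NOT x2 OR NOT x1) AND (NOT NOT x1 OR x2) AND NOT x2 AND (NOT x1 OR x3) AND (x3 OR NOT x2) AND (NOT x3 IMPLIES x3)   — eliminate IMPLIES
≡ (NOT x2 OR NOT x1) AND (NOT NOT x1 OR x2) AND NOT x2 AND (NOT x1 OR x3) AND (x3 OR NOT x2) AND (NOT NOT x3 OR x3)   — eliminate IMPLIES
≡ (NOT x2 OR NOT x1) AND (x1 OR x2) AND NOT x2 AND (NOT x1 OR x3) AND (x3 OR NOT x2) AND (NOT NOT x3 OR x3)   — double negation
≡ (NOT x2 OR NOT x1) AND (x1 OR x2) AND NOT x2 AND (NOT x1 OR x3) AND (x3 OR NOT x2) AND (x3 OR x3)   — double negation
≡ (x1 OR x2) AND NOT x2 AND x3   — simplify

(x1 OR x2) AND NOT x2 AND x3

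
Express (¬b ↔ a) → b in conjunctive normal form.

(¬b ↔ a) → b
≡ ¬(¬b ↔ a) ∨ b   [eliminate →]
≡ ¬((¬b → a) ∧ (a → ¬b)) ∨ b   [eliminate ↔]
≡ ¬((¬¬b ∨ a) ∧ (a → ¬b)) ∨ b   [eliminate →]
≡ ¬((¬¬b ∨ a) ∧ (¬a ∨ ¬b)) ∨ b   [eliminate →]
≡ ¬(¬¬b ∨ a) ∨ ¬(¬a ∨ ¬b) ∨ b   [De Morgan]
≡ (¬¬¬b ∧ ¬a) ∨ ¬(¬a ∨ ¬b) ∨ b   [De Morgan]
≡ (¬b ∧ ¬a) ∨ ¬(¬a ∨ ¬b) ∨ b   [double negation]
≡ (¬b ∧ ¬a) ∨ (¬¬a ∧ ¬¬b) ∨ b   [De Morgan]
≡ (¬b ∧ ¬a) ∨ (a ∧ ¬¬b) ∨ b   [double negation]
≡ (¬b ∧ ¬a) ∨ (a ∧ b) ∨ b   [double negation]
≡ (¬b ∨ a ∨ b) ∧ (¬b ∨ b ∨ b) ∧ (¬a ∨ a ∨ b) ∧ (¬a ∨ b ∨ b)   [distribute ∨ over ∧]
≡ ¬a ∨ b   [simplify]

¬a ∨ b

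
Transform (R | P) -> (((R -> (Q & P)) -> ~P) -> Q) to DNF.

(R | P) -> (((R -> (Q & P)) -> ~P) -> Q)
⇔ ~(R | P) | (((R -> (Q & P)) -> ~P) -> Q)   [eliminate ->]
⇔ ~(R | P) | ~((R -> (Q & P)) -> ~P) | Q   [eliminate ->]
⇔ ~(R | P) | ~(~(R -> (Q & P)) | ~P) | Q   [eliminate ->]
⇔ ~(R | P) | ~(~(~R | (Q & P)) | ~P) | Q   [eliminate ->]
⇔ (~R & ~P) | ~(~(~R | (Q & P)) | ~P) | Q   [De Morgan]
⇔ (~R & ~P) | (~~(~R | (Q & P)) & ~~P) | Q   [De Morgan]
⇔ (~R & ~P) | ((~R | (Q & P)) & ~~P) | Q   [double negation]
⇔ (~R & ~P) | ((~R | (Q & P)) & P) | Q   [double negation]
⇔ (~R & ~P) | (~R & P) | (Q & P & P) | Q   [distribute & over |]
⇔ (~R & ~P) | (~R & P) | Q   [simplify]

(~R & ~P) | (~R & P) | Q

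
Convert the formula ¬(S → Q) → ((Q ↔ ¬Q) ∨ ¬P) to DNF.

¬(S → Q) → ((Q ↔ ¬Q) ∨ ¬P)
= ¬¬(S → Q) ∨ (Q ↔ ¬Q) ∨ ¬P   — eliminate →
= ¬¬(¬S ∨ Q) ∨ (Q ↔ ¬Q) ∨ ¬P   — eliminate →
= ¬¬(¬S ∨ Q) ∨ ((Q → ¬Q) ∧ (¬Q → Q)) ∨ ¬P   — eliminate ↔
= ¬¬(¬S ∨ Q) ∨ ((¬Q ∨ ¬Q) ∧ (¬Q → Q)) ∨ ¬P   — eliminate →
= ¬¬(¬S ∨ Q) ∨ ((¬Q ∨ ¬Q) ∧ (¬¬Q ∨ Q)) ∨ ¬P   — eliminate →
= ¬S ∨ Q ∨ ((¬Q ∨ ¬Q) ∧ (¬¬Q ∨ Q)) ∨ ¬P   — double negation
= ¬S ∨ Q ∨ ((¬Q ∨ ¬Q) ∧ (Q ∨ Q)) ∨ ¬P   — double negation
= ¬S ∨ Q ∨ (¬Q ∧ Q) ∨ (¬Q ∧ Q) ∨ (¬Q ∧ Q) ∨ (¬Q ∧ Q) ∨ ¬P   — distribute ∧ over ∨
= ¬S ∨ Q ∨ ¬P   — simplify

¬S ∨ Q ∨ ¬P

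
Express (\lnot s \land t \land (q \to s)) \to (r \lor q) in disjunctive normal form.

s \lor \lnot t \lor r \lor q

(\lnot s \land t \land (q \to s)) \to (r \lor q)
⇔ \lnot (\lnot s \land t \land (q \to s)) \lor r \lor q   — eliminate \to
⇔ \lnot (\lnot s \land t \land (\lnot q \lor s)) \lor r \lor q   — eliminate \to
⇔ \lnot \lnot s \lor \lnot t \lor \lnot (\lnot q \lor s) \lor r \lor q   — De Morgan
⇔ s \lor \lnot t \lor \lnot (\lnot q \lor s) \lor r \lor q   — double negation
⇔ s \lor \lnot t \lor (\lnot \lnot q \land \lnot s) \lor r \lor q   — De Morgan
⇔ s \lor \lnot t \lor (q \land \lnot s) \lor r \lor q   — double negation
⇔ s \lor \lnot t \lor r \lor q   — simplify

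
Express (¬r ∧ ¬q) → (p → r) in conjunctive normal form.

r ∨ q ∨ ¬p

(¬r ∧ ¬q) → (p → r)
≡ ¬(¬r ∧ ¬q) ∨ (p → r)
≡ ¬(¬r ∧ ¬q) ∨ ¬p ∨ r
≡ ¬¬r ∨ ¬¬q ∨ ¬p ∨ r
≡ r ∨ ¬¬q ∨ ¬p ∨ r
≡ r ∨ q ∨ ¬p ∨ r
≡ r ∨ q ∨ ¬p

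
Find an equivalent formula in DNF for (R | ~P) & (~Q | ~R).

(R & ~Q) | (~P & ~Q) | (~P & ~R)

(R | ~P) & (~Q | ~R)
≡ (R & ~Q) | (R & ~R) | (~P & ~Q) | (~P & ~R)   [distribute & over |]
≡ (R & ~Q) | (~P & ~Q) | (~P & ~R)   [simplify]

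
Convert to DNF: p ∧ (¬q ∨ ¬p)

p ∧ ¬q

p ∧ (¬q ∨ ¬p)
= (p ∧ ¬q) ∨ (p ∧ ¬p)   — distribute ∧ over ∨
= p ∧ ¬q   — simplify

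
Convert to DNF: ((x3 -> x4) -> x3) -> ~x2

((x3 -> x4) -> x3) -> ~x2
= ~((x3 -> x4) -> x3) | ~x2   [eliminate ->]
= ~(~(x3 -> x4) | x3) | ~x2   [eliminate ->]
= ~(~(~x3 | x4) | x3) | ~x2   [eliminate ->]
= (~~(~x3 | x4) & ~x3) | ~x2   [De Morgan]
= ((~x3 | x4) & ~x3) | ~x2   [double negation]
= (~x3 & ~x3) | (x4 & ~x3) | ~x2   [distribute & over |]
= ~x3 | ~x2   [simplify]

~x3 | ~x2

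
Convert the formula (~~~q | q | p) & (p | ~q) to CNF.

(~~~q | q | p) & (p | ~q)
≡ (~q | q | p) & (p | ~q)   — double negation
≡ p | ~q   — simplify

p | ~q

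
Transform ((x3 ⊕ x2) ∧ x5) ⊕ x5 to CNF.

((x3 ⊕ x2) ∧ x5) ⊕ x5
≡ (((x3 ⊕ x2) ∧ x5) ∨ x5) ∧ ¬((x3 ⊕ x2) ∧ x5 ∧ x5)   (expand ⊕)
≡ (((x3 ∨ x2) ∧ ¬(x3 ∧ x2) ∧ x5) ∨ x5) ∧ ¬((x3 ⊕ x2) ∧ x5 ∧ x5)   (expand ⊕)
≡ (((x3 ∨ x2) ∧ ¬(x3 ∧ x2) ∧ x5) ∨ x5) ∧ ¬((x3 ∨ x2) ∧ ¬(x3 ∧ x2) ∧ x5 ∧ x5)   (expand ⊕)
≡ (((x3 ∨ x2) ∧ (¬x3 ∨ ¬x2) ∧ x5) ∨ x5) ∧ ¬((x3 ∨ x2) ∧ ¬(x3 ∧ x2) ∧ x5 ∧ x5)   (De Morgan)
≡ (((x3 ∨ x2) ∧ (¬x3 ∨ ¬x2) ∧ x5) ∨ x5) ∧ (¬(x3 ∨ x2) ∨ ¬¬(x3 ∧ x2) ∨ ¬x5 ∨ ¬x5)   (De Morgan)
≡ (((x3 ∨ x2) ∧ (¬x3 ∨ ¬x2) ∧ x5) ∨ x5) ∧ ((¬x3 ∧ ¬x2) ∨ ¬¬(x3 ∧ x2) ∨ ¬x5 ∨ ¬x5)   (De Morgan)
≡ (((x3 ∨ x2) ∧ (¬x3 ∨ ¬x2) ∧ x5) ∨ x5) ∧ ((¬x3 ∧ ¬x2) ∨ (x3 ∧ x2) ∨ ¬x5 ∨ ¬x5)   (double negation)
≡ (x3 ∨ x2 ∨ x5) ∧ (¬x3 ∨ ¬x2 ∨ x5) ∧ (x5 ∨ x5) ∧ (¬x3 ∨ x3 ∨ ¬x5 ∨ ¬x5) ∧ (¬x3 ∨ x2 ∨ ¬x5 ∨ ¬x5) ∧ (¬x2 ∨ x3 ∨ ¬x5 ∨ ¬x5) ∧ (¬x2 ∨ x2 ∨ ¬x5 ∨ ¬x5)   (distribute ∨ over ∧)
≡ x5 ∧ (¬x3 ∨ x2 ∨ ¬x5) ∧ (¬x2 ∨ x3 ∨ ¬x5)   (simplify)

x5 ∧ (¬x3 ∨ x2 ∨ ¬x5) ∧ (¬x2 ∨ x3 ∨ ¬x5)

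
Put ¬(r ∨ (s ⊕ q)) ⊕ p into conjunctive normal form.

(¬r ∨ p) ∧ (¬s ∨ q ∨ p) ∧ (¬q ∨ s ∨ p) ∧ (r ∨ s ∨ q ∨ ¬p) ∧ (r ∨ ¬s ∨ ¬q ∨ ¬p)

¬(r ∨ (s ⊕ q)) ⊕ p
= (¬(r ∨ (s ⊕ q)) ∨ p) ∧ ¬(¬(r ∨ (s ⊕ q)) ∧ p)   [expand ⊕]
= (¬(r ∨ ((s ∨ q) ∧ ¬(s ∧ q))) ∨ p) ∧ ¬(¬(r ∨ (s ⊕ q)) ∧ p)   [expand ⊕]
= (¬(r ∨ ((s ∨ q) ∧ ¬(s ∧ q))) ∨ p) ∧ ¬(¬(r ∨ ((s ∨ q) ∧ ¬(s ∧ q))) ∧ p)   [expand ⊕]
= ((¬r ∧ ¬((s ∨ q) ∧ ¬(s ∧ q))) ∨ p) ∧ ¬(¬(r ∨ ((s ∨ q) ∧ ¬(s ∧ q))) ∧ p)   [De Morgan]
= ((¬r ∧ (¬(s ∨ q) ∨ ¬¬(s ∧ q))) ∨ p) ∧ ¬(¬(r ∨ ((s ∨ q) ∧ ¬(s ∧ q))) ∧ p)   [De Morgan]
= ((¬r ∧ ((¬s ∧ ¬q) ∨ ¬¬(s ∧ q))) ∨ p) ∧ ¬(¬(r ∨ ((s ∨ q) ∧ ¬(s ∧ q))) ∧ p)   [De Morgan]
= ((¬r ∧ ((¬s ∧ ¬q) ∨ (s ∧ q))) ∨ p) ∧ ¬(¬(r ∨ ((s ∨ q) ∧ ¬(s ∧ q))) ∧ p)   [double negation]
= ((¬r ∧ ((¬s ∧ ¬q) ∨ (s ∧ q))) ∨ p) ∧ (¬¬(r ∨ ((s ∨ q) ∧ ¬(s ∧ q))) ∨ ¬p)   [De Morgan]
= ((¬r ∧ ((¬s ∧ ¬q) ∨ (s ∧ q))) ∨ p) ∧ (r ∨ ((s ∨ q) ∧ ¬(s ∧ q)) ∨ ¬p)   [double negation]
= ((¬r ∧ ((¬s ∧ ¬q) ∨ (s ∧ q))) ∨ p) ∧ (r ∨ ((s ∨ q) ∧ (¬s ∨ ¬q)) ∨ ¬p)   [De Morgan]
= (¬r ∨ p) ∧ (¬s ∨ s ∨ p) ∧ (¬s ∨ q ∨ p) ∧ (¬q ∨ s ∨ p) ∧ (¬q ∨ q ∨ p) ∧ (r ∨ s ∨ q ∨ ¬p) ∧ (r ∨ ¬s ∨ ¬q ∨ ¬p)   [distribute ∨ over ∧]
= (¬r ∨ p) ∧ (¬s ∨ q ∨ p) ∧ (¬q ∨ s ∨ p) ∧ (r ∨ s ∨ q ∨ ¬p) ∧ (r ∨ ¬s ∨ ¬q ∨ ¬p)   [simplify]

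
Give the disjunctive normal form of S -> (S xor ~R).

S -> (S xor ~R)
= ~S | (S xor ~R)   [eliminate ->]
= ~S | (S & ~~R) | (~S & ~R)   [expand xor]
= ~S | (S & R) | (~S & ~R)   [double negation]
= ~S | (S & R)   [simplify]

~S | (S & R)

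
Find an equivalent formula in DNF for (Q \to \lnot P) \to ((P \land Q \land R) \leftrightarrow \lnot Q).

(Q \to \lnot P) \to ((P \land Q \land R) \leftrightarrow \lnot Q)
≡ \lnot (Q \to \lnot P) \lor ((P \land Q \land R) \leftrightarrow \lnot Q)   [eliminate \to]
≡ \lnot (\lnot Q \lor \lnot P) \lor ((P \land Q \land R) \leftrightarrow \lnot Q)   [eliminate \to]
≡ \lnot (\lnot Q \lor \lnot P) \lor (((P \land Q \land R) \to \lnot Q) \land (\lnot Q \to (P \land Q \land R)))   [eliminate \leftrightarrow]
≡ \lnot (\lnot Q \lor \lnot P) \lor ((\lnot (P \land Q \land R) \lor \lnot Q) \land (\lnot Q \to (P \land Q \land R)))   [eliminate \to]
≡ \lnot (\lnot Q \lor \lnot P) \lor ((\lnot (P \land Q \land R) \lor \lnot Q) \land (\lnot \lnot Q \lor (P \land Q \land R)))   [eliminate \to]
≡ (\lnot \lnot Q \land \lnot \lnot P) \lor ((\lnot (P \land Q \land R) \lor \lnot Q) \land (\lnot \lnot Q \lor (P \land Q \land R)))   [De Morgan]
≡ (Q \land \lnot \lnot P) \lor ((\lnot (P \land Q \land R) \lor \lnot Q) \land (\lnot \lnot Q \lor (P \land Q \land R)))   [double negation]
≡ (Q \land P) \lor ((\lnot (P \land Q \land R) \lor \lnot Q) \land (\lnot \lnot Q \lor (P \land Q \land R)))   [double negation]
≡ (Q \land P) \lor ((\lnot P \lor \lnot Q \lor \lnot R \lor \lnot Q) \land (\lnot \lnot Q \lor (P \land Q \land R)))   [De Morgan]
≡ (Q \land P) \lor ((\lnot P \lor \lnot Q \lor \lnot R \lor \lnot Q) \land (Q \lor (P \land Q \land R)))   [double negation]
≡ (Q \land P) \lor (\lnot P \land Q) \lor (\lnot P \land P \land Q \land R) \lor (\lnot Q \land Q) \lor (\lnot Q \land P \land Q \land R) \lor (\lnot R \land Q) \lor (\lnot R \land P \land Q \land R) \lor (\lnot Q \land Q) \lor (\lnot Q \land P \land Q \land R)   [distribute \land over \lor]
≡ (Q \land P) \lor (\lnot P \land Q) \lor (\lnot R \land Q)   [simplify]

(Q \land P) \lor (\lnot P \land Q) \lor (\lnot R \land Q)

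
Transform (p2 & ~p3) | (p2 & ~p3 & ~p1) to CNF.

(p2 & ~p3) | (p2 & ~p3 & ~p1)
⇔ (p2 | p2) & (p2 | ~p3) & (p2 | ~p1) & (~p3 | p2) & (~p3 | ~p3) & (~p3 | ~p1)   [distribute | over &]
⇔ p2 & ~p3   [simplify]

p2 & ~p3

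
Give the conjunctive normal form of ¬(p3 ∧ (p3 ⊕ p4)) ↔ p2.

(p3 ∨ p2) ∧ (¬p3 ∨ ¬p4 ∨ p2) ∧ (¬p2 ∨ ¬p3 ∨ p4)

¬(p3 ∧ (p3 ⊕ p4)) ↔ p2
≡ (¬(p3 ∧ (p3 ⊕ p4)) → p2) ∧ (p2 → ¬(p3 ∧ (p3 ⊕ p4)))   [eliminate ↔]
≡ (¬¬(p3 ∧ (p3 ⊕ p4)) ∨ p2) ∧ (p2 → ¬(p3 ∧ (p3 ⊕ p4)))   [eliminate →]
≡ (¬¬(p3 ∧ (p3 ∨ p4) ∧ ¬(p3 ∧ p4)) ∨ p2) ∧ (p2 → ¬(p3 ∧ (p3 ⊕ p4)))   [expand ⊕]
≡ (¬¬(p3 ∧ (p3 ∨ p4) ∧ ¬(p3 ∧ p4)) ∨ p2) ∧ (¬p2 ∨ ¬(p3 ∧ (p3 ⊕ p4)))   [eliminate →]
≡ (¬¬(p3 ∧ (p3 ∨ p4) ∧ ¬(p3 ∧ p4)) ∨ p2) ∧ (¬p2 ∨ ¬(p3 ∧ (p3 ∨ p4) ∧ ¬(p3 ∧ p4)))   [expand ⊕]
≡ ((p3 ∧ (p3 ∨ p4) ∧ ¬(p3 ∧ p4)) ∨ p2) ∧ (¬p2 ∨ ¬(p3 ∧ (p3 ∨ p4) ∧ ¬(p3 ∧ p4)))   [double negation]
≡ ((p3 ∧ (p3 ∨ p4) ∧ (¬p3 ∨ ¬p4)) ∨ p2) ∧ (¬p2 ∨ ¬(p3 ∧ (p3 ∨ p4) ∧ ¬(p3 ∧ p4)))   [De Morgan]
≡ ((p3 ∧ (p3 ∨ p4) ∧ (¬p3 ∨ ¬p4)) ∨ p2) ∧ (¬p2 ∨ ¬p3 ∨ ¬(p3 ∨ p4) ∨ ¬¬(p3 ∧ p4))   [De Morgan]
≡ ((p3 ∧ (p3 ∨ p4) ∧ (¬p3 ∨ ¬p4)) ∨ p2) ∧ (¬p2 ∨ ¬p3 ∨ (¬p3 ∧ ¬p4) ∨ ¬¬(p3 ∧ p4))   [De Morgan]
≡ ((p3 ∧ (p3 ∨ p4) ∧ (¬p3 ∨ ¬p4)) ∨ p2) ∧ (¬p2 ∨ ¬p3 ∨ (¬p3 ∧ ¬p4) ∨ (p3 ∧ p4))   [double negation]
≡ (p3 ∨ p2) ∧ (p3 ∨ p4 ∨ p2) ∧ (¬p3 ∨ ¬p4 ∨ p2) ∧ (¬p2 ∨ ¬p3 ∨ ¬p3 ∨ p3) ∧ (¬p2 ∨ ¬p3 ∨ ¬p3 ∨ p4) ∧ (¬p2 ∨ ¬p3 ∨ ¬p4 ∨ p3) ∧ (¬p2 ∨ ¬p3 ∨ ¬p4 ∨ p4)   [distribute ∨ over ∧]
≡ (p3 ∨ p2) ∧ (¬p3 ∨ ¬p4 ∨ p2) ∧ (¬p2 ∨ ¬p3 ∨ p4)   [simplify]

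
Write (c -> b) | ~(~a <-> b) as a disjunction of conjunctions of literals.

(c -> b) | ~(~a <-> b)
= ~c | b | ~(~a <-> b)
= ~c | b | ~((~a -> b) & (b -> ~a))
= ~c | b | ~((~~a | b) & (b -> ~a))
= ~c | b | ~((~~a | b) & (~b | ~a))
= ~c | b | ~(~~a | b) | ~(~b | ~a)
= ~c | b | (~~~a & ~b) | ~(~b | ~a)
= ~c | b | (~a & ~b) | ~(~b | ~a)
= ~c | b | (~a & ~b) | (~~b & ~~a)
= ~c | b | (~a & ~b) | (b & ~~a)
= ~c | b | (~a & ~b) | (b & a)
= ~c | b | (~a & ~b)

~c | b | (~a & ~b)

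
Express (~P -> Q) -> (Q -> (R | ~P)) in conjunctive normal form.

~P | ~Q | R

(~P -> Q) -> (Q -> (R | ~P))
≡ ~(~P -> Q) | (Q -> (R | ~P))   [eliminate ->]
≡ ~(~~P | Q) | (Q -> (R | ~P))   [eliminate ->]
≡ ~(~~P | Q) | ~Q | R | ~P   [eliminate ->]
≡ (~~~P & ~Q) | ~Q | R | ~P   [De Morgan]
≡ (~P & ~Q) | ~Q | R | ~P   [double negation]
≡ (~P | ~Q | R | ~P) & (~Q | ~Q | R | ~P)   [distribute | over &]
≡ ~P | ~Q | R   [simplify]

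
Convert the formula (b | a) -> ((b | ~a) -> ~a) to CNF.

(b | a) -> ((b | ~a) -> ~a)
≡ ~(b | a) | ((b | ~a) -> ~a)
≡ ~(b | a) | ~(b | ~a) | ~a
≡ (~b & ~a) | ~(b | ~a) | ~a
≡ (~b & ~a) | (~b & ~~a) | ~a
≡ (~b & ~a) | (~b & a) | ~a
≡ (~b | ~b | ~a) & (~b | a | ~a) & (~a | ~b | ~a) & (~a | a | ~a)
≡ ~b | ~a

~b | ~a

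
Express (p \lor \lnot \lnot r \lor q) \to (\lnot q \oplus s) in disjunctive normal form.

(\lnot p \land \lnot r \land \lnot q) \lor (\lnot q \land \lnot s) \lor (q \land s)

(p \lor \lnot \lnot r \lor q) \to (\lnot q \oplus s)
≡ \lnot (p \lor \lnot \lnot r \lor q) \lor (\lnot q \oplus s)   [eliminate \to]
≡ \lnot (p \lor \lnot \lnot r \lor q) \lor (\lnot q \land \lnot s) \lor (\lnot \lnot q \land s)   [expand \oplus]
≡ (\lnot p \land \lnot \lnot \lnot r \land \lnot q) \lor (\lnot q \land \lnot s) \lor (\lnot \lnot q \land s)   [De Morgan]
≡ (\lnot p \land \lnot r \land \lnot q) \lor (\lnot q \land \lnot s) \lor (\lnot \lnot q \land s)   [double negation]
≡ (\lnot p \land \lnot r \land \lnot q) \lor (\lnot q \land \lnot s) \lor (q \land s)   [double negation]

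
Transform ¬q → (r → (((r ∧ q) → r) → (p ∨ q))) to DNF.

¬q → (r → (((r ∧ q) → r) → (p ∨ q)))
= ¬¬q ∨ (r → (((r ∧ q) → r) → (p ∨ q)))   (eliminate →)
= ¬¬q ∨ ¬r ∨ (((r ∧ q) → r) → (p ∨ q))   (eliminate →)
= ¬¬q ∨ ¬r ∨ ¬((r ∧ q) → r) ∨ p ∨ q   (eliminate →)
= ¬¬q ∨ ¬r ∨ ¬(¬(r ∧ q) ∨ r) ∨ p ∨ q   (eliminate →)
= q ∨ ¬r ∨ ¬(¬(r ∧ q) ∨ r) ∨ p ∨ q   (double negation)
= q ∨ ¬r ∨ (¬¬(r ∧ q) ∧ ¬r) ∨ p ∨ q   (De Morgan)
= q ∨ ¬r ∨ (r ∧ q ∧ ¬r) ∨ p ∨ q   (double negation)
= q ∨ ¬r ∨ p   (simplify)

q ∨ ¬r ∨ p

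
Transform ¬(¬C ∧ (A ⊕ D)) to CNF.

(C ∨ ¬A ∨ D) ∧ (C ∨ ¬D ∨ A)

¬(¬C ∧ (A ⊕ D))
≡ ¬(¬C ∧ (A ∨ D) ∧ ¬(A ∧ D))
≡ ¬¬C ∨ ¬(A ∨ D) ∨ ¬¬(A ∧ D)
≡ C ∨ ¬(A ∨ D) ∨ ¬¬(A ∧ D)
≡ C ∨ (¬A ∧ ¬D) ∨ ¬¬(A ∧ D)
≡ C ∨ (¬A ∧ ¬D) ∨ (A ∧ D)
≡ (C ∨ ¬A ∨ A) ∧ (C ∨ ¬A ∨ D) ∧ (C ∨ ¬D ∨ A) ∧ (C ∨ ¬D ∨ D)
≡ (C ∨ ¬A ∨ D) ∧ (C ∨ ¬D ∨ A)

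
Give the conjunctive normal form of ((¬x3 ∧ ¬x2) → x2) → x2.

((¬x3 ∧ ¬x2) → x2) → x2
⇔ ¬((¬x3 ∧ ¬x2) → x2) ∨ x2   [eliminate →]
⇔ ¬(¬(¬x3 ∧ ¬x2) ∨ x2) ∨ x2   [eliminate →]
⇔ (¬¬(¬x3 ∧ ¬x2) ∧ ¬x2) ∨ x2   [De Morgan]
⇔ (¬x3 ∧ ¬x2 ∧ ¬x2) ∨ x2   [double negation]
⇔ (¬x3 ∨ x2) ∧ (¬x2 ∨ x2) ∧ (¬x2 ∨ x2)   [distribute ∨ over ∧]
⇔ ¬x3 ∨ x2   [simplify]

¬x3 ∨ x2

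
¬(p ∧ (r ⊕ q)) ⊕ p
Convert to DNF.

¬p ∨ (p ∧ r ∧ ¬q) ∨ (p ∧ ¬r ∧ q)

¬(p ∧ (r ⊕ q)) ⊕ p
≡ (¬(p ∧ (r ⊕ q)) ∧ ¬p) ∨ (¬¬(p ∧ (r ⊕ q)) ∧ p)   [expand ⊕]
≡ (¬(p ∧ ((r ∧ ¬q) ∨ (¬r ∧ q))) ∧ ¬p) ∨ (¬¬(p ∧ (r ⊕ q)) ∧ p)   [expand ⊕]
≡ (¬(p ∧ ((r ∧ ¬q) ∨ (¬r ∧ q))) ∧ ¬p) ∨ (¬¬(p ∧ ((r ∧ ¬q) ∨ (¬r ∧ q))) ∧ p)   [expand ⊕]
≡ ((¬p ∨ ¬((r ∧ ¬q) ∨ (¬r ∧ q))) ∧ ¬p) ∨ (¬¬(p ∧ ((r ∧ ¬q) ∨ (¬r ∧ q))) ∧ p)   [De Morgan]
≡ ((¬p ∨ (¬(r ∧ ¬q) ∧ ¬(¬r ∧ q))) ∧ ¬p) ∨ (¬¬(p ∧ ((r ∧ ¬q) ∨ (¬r ∧ q))) ∧ p)   [De Morgan]
≡ ((¬p ∨ ((¬r ∨ ¬¬q) ∧ ¬(¬r ∧ q))) ∧ ¬p) ∨ (¬¬(p ∧ ((r ∧ ¬q) ∨ (¬r ∧ q))) ∧ p)   [De Morgan]
≡ ((¬p ∨ ((¬r ∨ q) ∧ ¬(¬r ∧ q))) ∧ ¬p) ∨ (¬¬(p ∧ ((r ∧ ¬q) ∨ (¬r ∧ q))) ∧ p)   [double negation]
≡ ((¬p ∨ ((¬r ∨ q) ∧ (¬¬r ∨ ¬q))) ∧ ¬p) ∨ (¬¬(p ∧ ((r ∧ ¬q) ∨ (¬r ∧ q))) ∧ p)   [De Morgan]
≡ ((¬p ∨ ((¬r ∨ q) ∧ (r ∨ ¬q))) ∧ ¬p) ∨ (¬¬(p ∧ ((r ∧ ¬q) ∨ (¬r ∧ q))) ∧ p)   [double negation]
≡ ((¬p ∨ ((¬r ∨ q) ∧ (r ∨ ¬q))) ∧ ¬p) ∨ (p ∧ ((r ∧ ¬q) ∨ (¬r ∧ q)) ∧ p)   [double negation]
≡ (¬p ∧ ¬p) ∨ (¬r ∧ r ∧ ¬p) ∨ (¬r ∧ ¬q ∧ ¬p) ∨ (q ∧ r ∧ ¬p) ∨ (q ∧ ¬q ∧ ¬p) ∨ (p ∧ r ∧ ¬q ∧ p) ∨ (p ∧ ¬r ∧ q ∧ p)   [distribute ∧ over ∨]
≡ ¬p ∨ (p ∧ r ∧ ¬q) ∨ (p ∧ ¬r ∧ q)   [simplify]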